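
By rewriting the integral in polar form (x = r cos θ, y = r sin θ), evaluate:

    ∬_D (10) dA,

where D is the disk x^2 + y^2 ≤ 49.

The region D is 0 ≤ r ≤ 7, 0 ≤ θ ≤ 2π in polar coordinates, where x = r cos(θ), y = r sin(θ), and dA = r dr dθ.

Under the substitution, the integrand becomes 10, so

    ∬_D (10) dA = ∫_{0}^{2π} ∫_{0}^{7} (10) · r dr dθ.

Inner integral (in r): ∫_{0}^{7} (10) · r dr = 245.

Outer integral (in θ): ∫_{0}^{2π} (245) dθ = 490π.

Therefore ∬_D (10) dA = 490π.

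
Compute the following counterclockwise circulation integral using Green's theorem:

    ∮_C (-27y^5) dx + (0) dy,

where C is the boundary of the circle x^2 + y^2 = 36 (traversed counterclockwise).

Green's theorem converts the closed line integral into a double integral over the enclosed region D:

    ∮_C P dx + Q dy = ∬_D (∂Q/∂x - ∂P/∂y) dA.

Here P = -27y^5, Q = 0, so

    ∂Q/∂x = 0,    ∂P/∂y = -135y^4,
    ∂Q/∂x - ∂P/∂y = 135y^4.

D is the region x^2 + y^2 ≤ 36. Evaluating the double integral:

In polar coordinates (x = r cos θ, y = r sin θ, dA = r dr dθ) the integrand becomes 135r^4sin(θ)^4, so

    ∬_D (135y^4) dA = ∫_0^{2π} ∫_0^{6} (135r^4sin(θ)^4) · r dr dθ.

Inner (r from 0 to 6): 1049760sin(θ)^4.
Outer (θ from 0 to 2π): 787320π.

Therefore ∮_C P dx + Q dy = 787320π.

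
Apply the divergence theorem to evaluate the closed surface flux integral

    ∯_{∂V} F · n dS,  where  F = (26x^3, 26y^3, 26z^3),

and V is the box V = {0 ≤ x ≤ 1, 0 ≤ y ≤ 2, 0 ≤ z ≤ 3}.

By the divergence theorem,

    ∯_{∂V} F · n dS = ∭_V (∇ · F) dV.

Compute the divergence:
    ∇ · F = ∂F_x/∂x + ∂F_y/∂y + ∂F_z/∂z = 78x^2 + 78y^2 + 78z^2.

V is a rectangular box, so dV = dx dy dz with 0 ≤ x ≤ 1, 0 ≤ y ≤ 2, 0 ≤ z ≤ 3.

Integrate (78x^2 + 78y^2 + 78z^2) over V as an iterated integral:

    ∭_V (∇·F) dV = ∫_0^{1} ∫_0^{2} ∫_0^{3} (78x^2 + 78y^2 + 78z^2) dz dy dx.

Inner (z from 0 to 3): 234x^2 + 234y^2 + 702.
Middle (y from 0 to 2): 468x^2 + 2028.
Outer (x from 0 to 1): 2184.

Therefore ∯_{∂V} F · n dS = 2184.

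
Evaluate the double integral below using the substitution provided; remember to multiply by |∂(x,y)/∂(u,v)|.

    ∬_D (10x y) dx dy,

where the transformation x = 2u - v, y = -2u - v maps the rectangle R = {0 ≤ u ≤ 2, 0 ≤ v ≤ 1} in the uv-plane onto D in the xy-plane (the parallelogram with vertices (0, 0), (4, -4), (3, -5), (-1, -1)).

Compute the Jacobian determinant of (x, y) with respect to (u, v):

    ∂(x,y)/∂(u,v) = | 2  -1 | = (2)(-1) - (-1)(-2) = -4.
                   | -2  -1 |

Its absolute value is |J| = 4 (the area scaling factor).

Substituting x = 2u - v, y = -2u - v into the integrand,

    10x y → -40u^2 + 10v^2,

so the integral becomes

    ∬_R (-40u^2 + 10v^2) · |J| du dv = ∫_0^2 ∫_0^1 (-160u^2 + 40v^2) dv du.

Inner (v): 40/3 - 160u^2.
Outer (u): -400.

Therefore ∬_D (10x y) dx dy = -400.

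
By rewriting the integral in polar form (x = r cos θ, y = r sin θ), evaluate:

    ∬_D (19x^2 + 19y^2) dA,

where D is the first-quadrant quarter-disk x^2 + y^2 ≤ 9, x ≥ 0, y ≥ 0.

The region D is 0 ≤ r ≤ 3, 0 ≤ θ ≤ π/2 in polar coordinates, where x = r cos(θ), y = r sin(θ), and dA = r dr dθ.

Under the substitution, the integrand becomes 19r^2, so

    ∬_D (19x^2 + 19y^2) dA = ∫_{0}^{π/2} ∫_{0}^{3} (19r^2) · r dr dθ.

Inner integral (in r): ∫_{0}^{3} (19r^2) · r dr = 1539/4.

Outer integral (in θ): ∫_{0}^{π/2} (1539/4) dθ = 1539π/8.

Therefore ∬_D (19x^2 + 19y^2) dA = 1539π/8.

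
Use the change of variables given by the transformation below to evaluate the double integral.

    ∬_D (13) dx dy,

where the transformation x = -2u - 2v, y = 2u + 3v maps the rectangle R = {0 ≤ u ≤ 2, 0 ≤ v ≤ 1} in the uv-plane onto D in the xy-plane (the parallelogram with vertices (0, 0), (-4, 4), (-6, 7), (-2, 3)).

Compute the Jacobian determinant of (x, y) with respect to (u, v):

    ∂(x,y)/∂(u,v) = | -2  -2 | = (-2)(3) - (-2)(2) = -2.
                   | 2  3 |

Its absolute value is |J| = 2 (the area scaling factor).

Substituting x = -2u - 2v, y = 2u + 3v into the integrand,

    13 → 13,

so the integral becomes

    ∬_R (13) · |J| du dv = ∫_0^2 ∫_0^1 (26) dv du.

Inner (v): 26.
Outer (u): 52.

Therefore ∬_D (13) dx dy = 52.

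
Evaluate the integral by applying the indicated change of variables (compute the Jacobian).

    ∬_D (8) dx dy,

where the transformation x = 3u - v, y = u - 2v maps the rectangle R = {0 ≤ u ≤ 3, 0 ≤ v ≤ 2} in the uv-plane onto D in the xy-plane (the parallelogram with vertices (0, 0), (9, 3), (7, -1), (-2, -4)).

Compute the Jacobian determinant of (x, y) with respect to (u, v):

    ∂(x,y)/∂(u,v) = | 3  -1 | = (3)(-2) - (-1)(1) = -5.
                   | 1  -2 |

Its absolute value is |J| = 5 (the area scaling factor).

Substituting x = 3u - v, y = u - 2v into the integrand,

    8 → 8,

so the integral becomes

    ∬_R (8) · |J| du dv = ∫_0^3 ∫_0^2 (40) dv du.

Inner (v): 80.
Outer (u): 240.

Therefore ∬_D (8) dx dy = 240.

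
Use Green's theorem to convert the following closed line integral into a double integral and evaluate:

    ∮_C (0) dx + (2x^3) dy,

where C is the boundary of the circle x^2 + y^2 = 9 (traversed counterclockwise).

Green's theorem converts the closed line integral into a double integral over the enclosed region D:

    ∮_C P dx + Q dy = ∬_D (∂Q/∂x - ∂P/∂y) dA.

Here P = 0, Q = 2x^3, so

    ∂Q/∂x = 6x^2,    ∂P/∂y = 0,
    ∂Q/∂x - ∂P/∂y = 6x^2.

D is the region x^2 + y^2 ≤ 9. Evaluating the double integral:

In polar coordinates (x = r cos θ, y = r sin θ, dA = r dr dθ) the integrand becomes 6r^2cos(θ)^2, so

    ∬_D (6x^2) dA = ∫_0^{2π} ∫_0^{3} (6r^2cos(θ)^2) · r dr dθ.

Inner (r from 0 to 3): 243cos(θ)^2/2.
Outer (θ from 0 to 2π): 243π/2.

Therefore ∮_C P dx + Q dy = 243π/2.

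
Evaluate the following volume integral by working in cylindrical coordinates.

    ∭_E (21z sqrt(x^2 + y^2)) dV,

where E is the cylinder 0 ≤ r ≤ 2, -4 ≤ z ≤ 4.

In cylindrical coordinates, x = r cos(θ), y = r sin(θ), z = z, and dV = r dr dθ dz.

The integrand becomes 21r z, so

    ∭_E (21z sqrt(x^2 + y^2)) dV = ∫_{0}^{2π} ∫_{0}^{2} ∫_{-4}^{4} (21r z) · r dz dr dθ.

Inner (z): 0.
Middle (r from 0 to 2): 0.
Outer (θ): 0.

Therefore the triple integral equals 0.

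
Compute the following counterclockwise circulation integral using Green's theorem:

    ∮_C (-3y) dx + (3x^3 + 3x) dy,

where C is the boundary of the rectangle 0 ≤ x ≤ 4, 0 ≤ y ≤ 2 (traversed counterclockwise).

Green's theorem converts the closed line integral into a double integral over the enclosed region D:

    ∮_C P dx + Q dy = ∬_D (∂Q/∂x - ∂P/∂y) dA.

Here P = -3y, Q = 3x^3 + 3x, so

    ∂Q/∂x = 9x^2 + 3,    ∂P/∂y = -3,
    ∂Q/∂x - ∂P/∂y = 9x^2 + 6.

D is the region 0 ≤ x ≤ 4, 0 ≤ y ≤ 2. Evaluating the double integral:

    ∬_D (9x^2 + 6) dA = ∫_0^{4} ∫_0^{2} (9x^2 + 6) dy dx.

Inner (y from 0 to 2): 18x^2 + 12.
Outer (x from 0 to 4): 432.

Therefore ∮_C P dx + Q dy = 432.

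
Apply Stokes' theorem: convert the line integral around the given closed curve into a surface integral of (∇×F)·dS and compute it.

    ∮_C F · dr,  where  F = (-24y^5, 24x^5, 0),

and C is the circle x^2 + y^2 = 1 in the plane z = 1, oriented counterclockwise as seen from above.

Let S be the flat disk x^2 + y^2 ≤ 1 in the plane z = 1, with upward unit normal n̂ = ẑ. By Stokes' theorem,

    ∮_C F · dr = ∬_S (∇ × F) · n̂ dS = ∬_D (curl F)_z dA,

where D is the disk x^2 + y^2 ≤ 1.

Compute the curl of F = (-24y^5, 24x^5, 0):
    (∇ × F)_x = ∂F_z/∂y - ∂F_y/∂z = 0,
    (∇ × F)_y = ∂F_x/∂z - ∂F_z/∂x = 0,
    (∇ × F)_z = ∂F_y/∂x - ∂F_x/∂y = 120x^4 + 120y^4.

On z = 1, (curl F)_z = 120x^4 + 120y^4.

Convert to polar (x = r cos θ, y = r sin θ, dA = r dr dθ); the integrand becomes 120r^4(sin(θ)^4 + cos(θ)^4), so

    ∬_D (curl F)_z dA = ∫_0^{2π} ∫_0^{1} (120r^4(sin(θ)^4 + cos(θ)^4)) · r dr dθ.

Inner (r from 0 to 1): 20sin(θ)^4 + 20cos(θ)^4.
Outer (θ from 0 to 2π): 30π.

Therefore ∮_C F · dr = 30π.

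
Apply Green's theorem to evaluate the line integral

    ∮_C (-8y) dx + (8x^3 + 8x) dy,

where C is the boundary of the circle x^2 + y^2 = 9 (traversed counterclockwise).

Green's theorem converts the closed line integral into a double integral over the enclosed region D:

    ∮_C P dx + Q dy = ∬_D (∂Q/∂x - ∂P/∂y) dA.

Here P = -8y, Q = 8x^3 + 8x, so

    ∂Q/∂x = 24x^2 + 8,    ∂P/∂y = -8,
    ∂Q/∂x - ∂P/∂y = 24x^2 + 16.

D is the region x^2 + y^2 ≤ 9. Evaluating the double integral:

In polar coordinates (x = r cos θ, y = r sin θ, dA = r dr dθ) the integrand becomes 24r^2cos(θ)^2 + 16, so

    ∬_D (24x^2 + 16) dA = ∫_0^{2π} ∫_0^{3} (24r^2cos(θ)^2 + 16) · r dr dθ.

Inner (r from 0 to 3): 486cos(θ)^2 + 72.
Outer (θ from 0 to 2π): 630π.

Therefore ∮_C P dx + Q dy = 630π.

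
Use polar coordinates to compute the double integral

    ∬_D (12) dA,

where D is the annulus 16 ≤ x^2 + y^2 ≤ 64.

The region D is 4 ≤ r ≤ 8, 0 ≤ θ ≤ 2π in polar coordinates, where x = r cos(θ), y = r sin(θ), and dA = r dr dθ.

Under the substitution, the integrand becomes 12, so

    ∬_D (12) dA = ∫_{0}^{2π} ∫_{4}^{8} (12) · r dr dθ.

Inner integral (in r): ∫_{4}^{8} (12) · r dr = 288.

Outer integral (in θ): ∫_{0}^{2π} (288) dθ = 576π.

Therefore ∬_D (12) dA = 576π.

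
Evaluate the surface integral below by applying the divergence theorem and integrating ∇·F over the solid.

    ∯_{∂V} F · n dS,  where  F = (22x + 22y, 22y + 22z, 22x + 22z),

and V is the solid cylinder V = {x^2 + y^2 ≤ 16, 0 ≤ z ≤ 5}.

By the divergence theorem,

    ∯_{∂V} F · n dS = ∭_V (∇ · F) dV.

Compute the divergence:
    ∇ · F = ∂F_x/∂x + ∂F_y/∂y + ∂F_z/∂z = 22 + 22 + 22 = 66.

In cylindrical coordinates, x = r cos(θ), y = r sin(θ), z = z, dV = r dr dθ dz, with 0 ≤ r ≤ 4, 0 ≤ θ ≤ 2π, 0 ≤ z ≤ 5.

The integrand, after substitution and multiplying by the volume element, becomes (66) · r, so

    ∭_V (∇·F) dV = ∫_0^{2π} ∫_0^{4} ∫_0^{5} (66) · r dz dr dθ.

Inner (z from 0 to 5): 330r.
Middle (r from 0 to 4): 2640.
Outer (θ from 0 to 2π): 5280π.

Therefore ∯_{∂V} F · n dS = 5280π.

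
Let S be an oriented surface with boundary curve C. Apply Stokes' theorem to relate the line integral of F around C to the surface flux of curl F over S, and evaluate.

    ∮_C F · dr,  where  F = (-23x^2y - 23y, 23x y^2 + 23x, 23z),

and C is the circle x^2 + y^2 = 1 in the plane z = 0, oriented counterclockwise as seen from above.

Let S be the flat disk x^2 + y^2 ≤ 1 in the plane z = 0, with upward unit normal n̂ = ẑ. By Stokes' theorem,

    ∮_C F · dr = ∬_S (∇ × F) · n̂ dS = ∬_D (curl F)_z dA,

where D is the disk x^2 + y^2 ≤ 1.

Compute the curl of F = (-23x^2y - 23y, 23x y^2 + 23x, 23z):
    (∇ × F)_x = ∂F_z/∂y - ∂F_y/∂z = 0,
    (∇ × F)_y = ∂F_x/∂z - ∂F_z/∂x = 0,
    (∇ × F)_z = ∂F_y/∂x - ∂F_x/∂y = 23x^2 + 23y^2 + 46.

On z = 0, (curl F)_z = 23x^2 + 23y^2 + 46.

Convert to polar (x = r cos θ, y = r sin θ, dA = r dr dθ); the integrand becomes 23r^2 + 46, so

    ∬_D (curl F)_z dA = ∫_0^{2π} ∫_0^{1} (23r^2 + 46) · r dr dθ.

Inner (r from 0 to 1): 115/4.
Outer (θ from 0 to 2π): 115π/2.

Therefore ∮_C F · dr = 115π/2.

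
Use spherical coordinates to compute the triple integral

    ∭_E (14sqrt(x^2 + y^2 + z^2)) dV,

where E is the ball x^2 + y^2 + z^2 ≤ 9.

In spherical coordinates, x = ρ sin(φ) cos(θ), y = ρ sin(φ) sin(θ), z = ρ cos(φ), and dV = ρ^2 sin(φ) dρ dφ dθ.

The integrand becomes 14ρ, so

    ∭_E (14sqrt(x^2 + y^2 + z^2)) dV = ∫_{0}^{2π} ∫_{0}^{π} ∫_{0}^{3} (14ρ) · ρ^2 sin(φ) dρ dφ dθ.

Inner (ρ): 567sin(φ)/2.
Middle (φ): 567.
Outer (θ): 1134π.

Therefore the triple integral equals 1134π.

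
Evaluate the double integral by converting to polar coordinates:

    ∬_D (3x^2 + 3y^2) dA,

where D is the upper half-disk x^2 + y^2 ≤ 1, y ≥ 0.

The region D is 0 ≤ r ≤ 1, 0 ≤ θ ≤ π in polar coordinates, where x = r cos(θ), y = r sin(θ), and dA = r dr dθ.

Under the substitution, the integrand becomes 3r^2, so

    ∬_D (3x^2 + 3y^2) dA = ∫_{0}^{π} ∫_{0}^{1} (3r^2) · r dr dθ.

Inner integral (in r): ∫_{0}^{1} (3r^2) · r dr = 3/4.

Outer integral (in θ): ∫_{0}^{π} (3/4) dθ = 3π/4.

Therefore ∬_D (3x^2 + 3y^2) dA = 3π/4.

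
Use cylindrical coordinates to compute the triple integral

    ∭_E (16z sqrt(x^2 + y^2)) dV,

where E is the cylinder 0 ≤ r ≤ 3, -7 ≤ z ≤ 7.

In cylindrical coordinates, x = r cos(θ), y = r sin(θ), z = z, and dV = r dr dθ dz.

The integrand becomes 16r z, so

    ∭_E (16z sqrt(x^2 + y^2)) dV = ∫_{0}^{2π} ∫_{0}^{3} ∫_{-7}^{7} (16r z) · r dz dr dθ.

Inner (z): 0.
Middle (r from 0 to 3): 0.
Outer (θ): 0.

Therefore the triple integral equals 0.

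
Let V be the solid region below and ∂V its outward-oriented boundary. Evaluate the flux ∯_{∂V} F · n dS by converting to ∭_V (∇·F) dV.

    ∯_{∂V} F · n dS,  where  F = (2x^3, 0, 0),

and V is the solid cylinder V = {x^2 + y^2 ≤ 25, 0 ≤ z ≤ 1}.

By the divergence theorem,

    ∯_{∂V} F · n dS = ∭_V (∇ · F) dV.

Compute the divergence:
    ∇ · F = ∂F_x/∂x + ∂F_y/∂y + ∂F_z/∂z = 6x^2 + 0 + 0 = 6x^2.

In cylindrical coordinates, x = r cos(θ), y = r sin(θ), z = z, dV = r dr dθ dz, with 0 ≤ r ≤ 5, 0 ≤ θ ≤ 2π, 0 ≤ z ≤ 1.

The integrand, after substitution and multiplying by the volume element, becomes (6r^2cos(θ)^2) · r, so

    ∭_V (∇·F) dV = ∫_0^{2π} ∫_0^{5} ∫_0^{1} (6r^2cos(θ)^2) · r dz dr dθ.

Inner (z from 0 to 1): 6r^3cos(θ)^2.
Middle (r from 0 to 5): 1875cos(θ)^2/2.
Outer (θ from 0 to 2π): 1875π/2.

Therefore ∯_{∂V} F · n dS = 1875π/2.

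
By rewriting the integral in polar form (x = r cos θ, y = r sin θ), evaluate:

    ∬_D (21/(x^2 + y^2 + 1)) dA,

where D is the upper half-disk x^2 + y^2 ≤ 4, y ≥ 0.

The region D is 0 ≤ r ≤ 2, 0 ≤ θ ≤ π in polar coordinates, where x = r cos(θ), y = r sin(θ), and dA = r dr dθ.

Under the substitution, the integrand becomes 21/(r^2 + 1), so

    ∬_D (21/(x^2 + y^2 + 1)) dA = ∫_{0}^{π} ∫_{0}^{2} (21/(r^2 + 1)) · r dr dθ.

Inner integral (in r): ∫_{0}^{2} (21/(r^2 + 1)) · r dr = 21log(5)/2.

Outer integral (in θ): ∫_{0}^{π} (21log(5)/2) dθ = 21π log(5)/2.

Therefore ∬_D (21/(x^2 + y^2 + 1)) dA = 21π log(5)/2.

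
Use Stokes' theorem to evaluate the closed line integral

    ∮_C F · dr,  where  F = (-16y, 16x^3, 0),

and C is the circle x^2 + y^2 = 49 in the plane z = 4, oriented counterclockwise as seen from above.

Let S be the flat disk x^2 + y^2 ≤ 49 in the plane z = 4, with upward unit normal n̂ = ẑ. By Stokes' theorem,

    ∮_C F · dr = ∬_S (∇ × F) · n̂ dS = ∬_D (curl F)_z dA,

where D is the disk x^2 + y^2 ≤ 49.

Compute the curl of F = (-16y, 16x^3, 0):
    (∇ × F)_x = ∂F_z/∂y - ∂F_y/∂z = 0,
    (∇ × F)_y = ∂F_x/∂z - ∂F_z/∂x = 0,
    (∇ × F)_z = ∂F_y/∂x - ∂F_x/∂y = 48x^2 + 16.

On z = 4, (curl F)_z = 48x^2 + 16.

Convert to polar (x = r cos θ, y = r sin θ, dA = r dr dθ); the integrand becomes 48r^2cos(θ)^2 + 16, so

    ∬_D (curl F)_z dA = ∫_0^{2π} ∫_0^{7} (48r^2cos(θ)^2 + 16) · r dr dθ.

Inner (r from 0 to 7): 28812cos(θ)^2 + 392.
Outer (θ from 0 to 2π): 29596π.

Therefore ∮_C F · dr = 29596π.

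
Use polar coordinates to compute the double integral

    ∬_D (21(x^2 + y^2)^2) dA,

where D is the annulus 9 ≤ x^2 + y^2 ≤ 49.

The region D is 3 ≤ r ≤ 7, 0 ≤ θ ≤ 2π in polar coordinates, where x = r cos(θ), y = r sin(θ), and dA = r dr dθ.

Under the substitution, the integrand becomes 21r^4, so

    ∬_D (21(x^2 + y^2)^2) dA = ∫_{0}^{2π} ∫_{3}^{7} (21r^4) · r dr dθ.

Inner integral (in r): ∫_{3}^{7} (21r^4) · r dr = 409220.

Outer integral (in θ): ∫_{0}^{2π} (409220) dθ = 818440π.

Therefore ∬_D (21(x^2 + y^2)^2) dA = 818440π.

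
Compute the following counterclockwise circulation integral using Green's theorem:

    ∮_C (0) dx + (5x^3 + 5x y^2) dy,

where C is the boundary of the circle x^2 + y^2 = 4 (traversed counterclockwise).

Green's theorem converts the closed line integral into a double integral over the enclosed region D:

    ∮_C P dx + Q dy = ∬_D (∂Q/∂x - ∂P/∂y) dA.

Here P = 0, Q = 5x^3 + 5x y^2, so

    ∂Q/∂x = 15x^2 + 5y^2,    ∂P/∂y = 0,
    ∂Q/∂x - ∂P/∂y = 15x^2 + 5y^2.

D is the region x^2 + y^2 ≤ 4. Evaluating the double integral:

In polar coordinates (x = r cos θ, y = r sin θ, dA = r dr dθ) the integrand becomes 5r^2(cos(2θ) + 2), so

    ∬_D (15x^2 + 5y^2) dA = ∫_0^{2π} ∫_0^{2} (5r^2(cos(2θ) + 2)) · r dr dθ.

Inner (r from 0 to 2): 20cos(2θ) + 40.
Outer (θ from 0 to 2π): 80π.

Therefore ∮_C P dx + Q dy = 80π.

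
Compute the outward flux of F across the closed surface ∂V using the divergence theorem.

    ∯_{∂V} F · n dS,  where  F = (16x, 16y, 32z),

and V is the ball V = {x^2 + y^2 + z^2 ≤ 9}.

By the divergence theorem,

    ∯_{∂V} F · n dS = ∭_V (∇ · F) dV.

Compute the divergence:
    ∇ · F = ∂F_x/∂x + ∂F_y/∂y + ∂F_z/∂z = 16 + 16 + 32 = 64.

In spherical coordinates, x = ρ sin(φ) cos(θ), y = ρ sin(φ) sin(θ), z = ρ cos(φ), dV = ρ^2 sin(φ) dρ dφ dθ, with 0 ≤ ρ ≤ 3, 0 ≤ φ ≤ π, 0 ≤ θ ≤ 2π.

The integrand, after substitution and multiplying by the volume element, becomes (64) · ρ^2 sin(φ), so

    ∭_V (∇·F) dV = ∫_0^{2π} ∫_0^{π} ∫_0^{3} (64) · ρ^2 sin(φ) dρ dφ dθ.

Inner (ρ from 0 to 3): 576sin(φ).
Middle (φ from 0 to π): 1152.
Outer (θ from 0 to 2π): 2304π.

Therefore ∯_{∂V} F · n dS = 2304π.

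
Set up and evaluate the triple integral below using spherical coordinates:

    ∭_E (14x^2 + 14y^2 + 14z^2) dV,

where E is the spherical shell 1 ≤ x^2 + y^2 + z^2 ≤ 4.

In spherical coordinates, x = ρ sin(φ) cos(θ), y = ρ sin(φ) sin(θ), z = ρ cos(φ), and dV = ρ^2 sin(φ) dρ dφ dθ.

The integrand becomes 14ρ^2, so

    ∭_E (14x^2 + 14y^2 + 14z^2) dV = ∫_{0}^{2π} ∫_{0}^{π} ∫_{1}^{2} (14ρ^2) · ρ^2 sin(φ) dρ dφ dθ.

Inner (ρ): 434sin(φ)/5.
Middle (φ): 868/5.
Outer (θ): 1736π/5.

Therefore the triple integral equals 1736π/5.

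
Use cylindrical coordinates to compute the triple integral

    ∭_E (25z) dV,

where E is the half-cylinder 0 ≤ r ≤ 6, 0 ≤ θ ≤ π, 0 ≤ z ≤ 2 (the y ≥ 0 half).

In cylindrical coordinates, x = r cos(θ), y = r sin(θ), z = z, and dV = r dr dθ dz.

The integrand becomes 25z, so

    ∭_E (25z) dV = ∫_{0}^{π} ∫_{0}^{6} ∫_{0}^{2} (25z) · r dz dr dθ.

Inner (z): 50r.
Middle (r from 0 to 6): 900.
Outer (θ): 900π.

Therefore the triple integral equals 900π.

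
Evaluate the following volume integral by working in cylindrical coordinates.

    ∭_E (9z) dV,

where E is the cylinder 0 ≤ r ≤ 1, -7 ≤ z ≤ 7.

In cylindrical coordinates, x = r cos(θ), y = r sin(θ), z = z, and dV = r dr dθ dz.

The integrand becomes 9z, so

    ∭_E (9z) dV = ∫_{0}^{2π} ∫_{0}^{1} ∫_{-7}^{7} (9z) · r dz dr dθ.

Inner (z): 0.
Middle (r from 0 to 1): 0.
Outer (θ): 0.

Therefore the triple integral equals 0.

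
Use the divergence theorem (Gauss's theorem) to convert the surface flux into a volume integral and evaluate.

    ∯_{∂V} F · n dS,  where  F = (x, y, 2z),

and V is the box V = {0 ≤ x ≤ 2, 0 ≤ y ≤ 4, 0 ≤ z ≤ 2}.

By the divergence theorem,

    ∯_{∂V} F · n dS = ∭_V (∇ · F) dV.

Compute the divergence:
    ∇ · F = ∂F_x/∂x + ∂F_y/∂y + ∂F_z/∂z = 1 + 1 + 2 = 4.

V is a rectangular box, so dV = dx dy dz with 0 ≤ x ≤ 2, 0 ≤ y ≤ 4, 0 ≤ z ≤ 2.

Integrate (4) over V as an iterated integral:

    ∭_V (∇·F) dV = ∫_0^{2} ∫_0^{4} ∫_0^{2} (4) dz dy dx.

Inner (z from 0 to 2): 8.
Middle (y from 0 to 4): 32.
Outer (x from 0 to 2): 64.

Therefore ∯_{∂V} F · n dS = 64.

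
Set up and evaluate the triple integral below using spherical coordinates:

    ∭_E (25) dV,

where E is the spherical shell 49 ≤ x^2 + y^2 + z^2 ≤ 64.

In spherical coordinates, x = ρ sin(φ) cos(θ), y = ρ sin(φ) sin(θ), z = ρ cos(φ), and dV = ρ^2 sin(φ) dρ dφ dθ.

The integrand becomes 25, so

    ∭_E (25) dV = ∫_{0}^{2π} ∫_{0}^{π} ∫_{7}^{8} (25) · ρ^2 sin(φ) dρ dφ dθ.

Inner (ρ): 4225sin(φ)/3.
Middle (φ): 8450/3.
Outer (θ): 16900π/3.

Therefore the triple integral equals 16900π/3.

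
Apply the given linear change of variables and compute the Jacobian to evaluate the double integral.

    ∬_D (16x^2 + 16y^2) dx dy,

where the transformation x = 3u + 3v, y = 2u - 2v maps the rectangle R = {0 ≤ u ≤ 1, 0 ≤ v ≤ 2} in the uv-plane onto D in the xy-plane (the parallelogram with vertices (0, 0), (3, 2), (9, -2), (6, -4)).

Compute the Jacobian determinant of (x, y) with respect to (u, v):

    ∂(x,y)/∂(u,v) = | 3  3 | = (3)(-2) - (3)(2) = -12.
                   | 2  -2 |

Its absolute value is |J| = 12 (the area scaling factor).

Substituting x = 3u + 3v, y = 2u - 2v into the integrand,

    16x^2 + 16y^2 → 208u^2 + 160u v + 208v^2,

so the integral becomes

    ∬_R (208u^2 + 160u v + 208v^2) · |J| du dv = ∫_0^1 ∫_0^2 (2496u^2 + 1920u v + 2496v^2) dv du.

Inner (v): 4992u^2 + 3840u + 6656.
Outer (u): 10240.

Therefore ∬_D (16x^2 + 16y^2) dx dy = 10240.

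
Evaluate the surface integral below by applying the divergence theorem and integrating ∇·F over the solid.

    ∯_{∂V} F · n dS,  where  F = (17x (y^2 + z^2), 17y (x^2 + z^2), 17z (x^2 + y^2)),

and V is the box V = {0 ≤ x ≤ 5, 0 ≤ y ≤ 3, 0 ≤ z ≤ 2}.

By the divergence theorem,

    ∯_{∂V} F · n dS = ∭_V (∇ · F) dV.

Compute the divergence:
    ∇ · F = ∂F_x/∂x + ∂F_y/∂y + ∂F_z/∂z = 17y^2 + 17z^2 + 17x^2 + 17z^2 + 17x^2 + 17y^2 = 34x^2 + 34y^2 + 34z^2.

V is a rectangular box, so dV = dx dy dz with 0 ≤ x ≤ 5, 0 ≤ y ≤ 3, 0 ≤ z ≤ 2.

Integrate (34x^2 + 34y^2 + 34z^2) over V as an iterated integral:

    ∭_V (∇·F) dV = ∫_0^{5} ∫_0^{3} ∫_0^{2} (34x^2 + 34y^2 + 34z^2) dz dy dx.

Inner (z from 0 to 2): 68x^2 + 68y^2 + 272/3.
Middle (y from 0 to 3): 204x^2 + 884.
Outer (x from 0 to 5): 12920.

Therefore ∯_{∂V} F · n dS = 12920.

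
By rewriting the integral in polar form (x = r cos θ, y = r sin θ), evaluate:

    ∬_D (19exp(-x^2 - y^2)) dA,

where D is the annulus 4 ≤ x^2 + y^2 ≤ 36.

The region D is 2 ≤ r ≤ 6, 0 ≤ θ ≤ 2π in polar coordinates, where x = r cos(θ), y = r sin(θ), and dA = r dr dθ.

Under the substitution, the integrand becomes 19exp(-r^2), so

    ∬_D (19exp(-x^2 - y^2)) dA = ∫_{0}^{2π} ∫_{2}^{6} (19exp(-r^2)) · r dr dθ.

Inner integral (in r): ∫_{2}^{6} (19exp(-r^2)) · r dr = -(19 - 19exp(32))exp(-36)/2.

Outer integral (in θ): ∫_{0}^{2π} (-(19 - 19exp(32))exp(-36)/2) dθ = -19π (1 - exp(32))exp(-36).

Therefore ∬_D (19exp(-x^2 - y^2)) dA = -19π (1 - exp(32))exp(-36).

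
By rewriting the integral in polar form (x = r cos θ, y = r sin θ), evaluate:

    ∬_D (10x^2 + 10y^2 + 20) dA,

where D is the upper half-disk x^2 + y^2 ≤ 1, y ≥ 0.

The region D is 0 ≤ r ≤ 1, 0 ≤ θ ≤ π in polar coordinates, where x = r cos(θ), y = r sin(θ), and dA = r dr dθ.

Under the substitution, the integrand becomes 10r^2 + 20, so

    ∬_D (10x^2 + 10y^2 + 20) dA = ∫_{0}^{π} ∫_{0}^{1} (10r^2 + 20) · r dr dθ.

Inner integral (in r): ∫_{0}^{1} (10r^2 + 20) · r dr = 25/2.

Outer integral (in θ): ∫_{0}^{π} (25/2) dθ = 25π/2.

Therefore ∬_D (10x^2 + 10y^2 + 20) dA = 25π/2.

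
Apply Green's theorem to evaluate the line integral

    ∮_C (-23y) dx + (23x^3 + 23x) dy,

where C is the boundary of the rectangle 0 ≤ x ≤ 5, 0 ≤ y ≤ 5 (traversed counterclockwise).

Green's theorem converts the closed line integral into a double integral over the enclosed region D:

    ∮_C P dx + Q dy = ∬_D (∂Q/∂x - ∂P/∂y) dA.

Here P = -23y, Q = 23x^3 + 23x, so

    ∂Q/∂x = 69x^2 + 23,    ∂P/∂y = -23,
    ∂Q/∂x - ∂P/∂y = 69x^2 + 46.

D is the region 0 ≤ x ≤ 5, 0 ≤ y ≤ 5. Evaluating the double integral:

    ∬_D (69x^2 + 46) dA = ∫_0^{5} ∫_0^{5} (69x^2 + 46) dy dx.

Inner (y from 0 to 5): 345x^2 + 230.
Outer (x from 0 to 5): 15525.

Therefore ∮_C P dx + Q dy = 15525.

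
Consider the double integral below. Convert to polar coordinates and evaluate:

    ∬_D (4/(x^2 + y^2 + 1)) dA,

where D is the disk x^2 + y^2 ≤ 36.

The region D is 0 ≤ r ≤ 6, 0 ≤ θ ≤ 2π in polar coordinates, where x = r cos(θ), y = r sin(θ), and dA = r dr dθ.

Under the substitution, the integrand becomes 4/(r^2 + 1), so

    ∬_D (4/(x^2 + y^2 + 1)) dA = ∫_{0}^{2π} ∫_{0}^{6} (4/(r^2 + 1)) · r dr dθ.

Inner integral (in r): ∫_{0}^{6} (4/(r^2 + 1)) · r dr = log(1369).

Outer integral (in θ): ∫_{0}^{2π} (log(1369)) dθ = 4π log(37).

Therefore ∬_D (4/(x^2 + y^2 + 1)) dA = 4π log(37).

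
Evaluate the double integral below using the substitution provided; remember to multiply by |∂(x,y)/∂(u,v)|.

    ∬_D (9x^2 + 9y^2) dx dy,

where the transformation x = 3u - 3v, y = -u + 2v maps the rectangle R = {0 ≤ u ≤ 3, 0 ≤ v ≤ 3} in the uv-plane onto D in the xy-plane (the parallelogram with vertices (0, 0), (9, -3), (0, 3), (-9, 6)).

Compute the Jacobian determinant of (x, y) with respect to (u, v):

    ∂(x,y)/∂(u,v) = | 3  -3 | = (3)(2) - (-3)(-1) = 3.
                   | -1  2 |

Its absolute value is |J| = 3 (the area scaling factor).

Substituting x = 3u - 3v, y = -u + 2v into the integrand,

    9x^2 + 9y^2 → 90u^2 - 198u v + 117v^2,

so the integral becomes

    ∬_R (90u^2 - 198u v + 117v^2) · |J| du dv = ∫_0^3 ∫_0^3 (270u^2 - 594u v + 351v^2) dv du.

Inner (v): 810u^2 - 2673u + 3159.
Outer (u): 9477/2.

Therefore ∬_D (9x^2 + 9y^2) dx dy = 9477/2.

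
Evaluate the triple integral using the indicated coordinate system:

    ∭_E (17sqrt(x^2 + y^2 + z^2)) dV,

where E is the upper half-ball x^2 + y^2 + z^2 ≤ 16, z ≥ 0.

In spherical coordinates, x = ρ sin(φ) cos(θ), y = ρ sin(φ) sin(θ), z = ρ cos(φ), and dV = ρ^2 sin(φ) dρ dφ dθ.

The integrand becomes 17ρ, so

    ∭_E (17sqrt(x^2 + y^2 + z^2)) dV = ∫_{0}^{2π} ∫_{0}^{π/2} ∫_{0}^{4} (17ρ) · ρ^2 sin(φ) dρ dφ dθ.

Inner (ρ): 1088sin(φ).
Middle (φ): 1088.
Outer (θ): 2176π.

Therefore the triple integral equals 2176π.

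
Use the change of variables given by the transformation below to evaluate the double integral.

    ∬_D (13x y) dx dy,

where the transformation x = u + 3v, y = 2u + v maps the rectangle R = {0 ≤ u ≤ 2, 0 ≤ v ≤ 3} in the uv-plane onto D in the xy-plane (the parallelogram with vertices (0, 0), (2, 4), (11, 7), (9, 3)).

Compute the Jacobian determinant of (x, y) with respect to (u, v):

    ∂(x,y)/∂(u,v) = | 1  3 | = (1)(1) - (3)(2) = -5.
                   | 2  1 |

Its absolute value is |J| = 5 (the area scaling factor).

Substituting x = u + 3v, y = 2u + v into the integrand,

    13x y → 26u^2 + 91u v + 39v^2,

so the integral becomes

    ∬_R (26u^2 + 91u v + 39v^2) · |J| du dv = ∫_0^2 ∫_0^3 (130u^2 + 455u v + 195v^2) dv du.

Inner (v): 390u^2 + 4095u/2 + 1755.
Outer (u): 8645.

Therefore ∬_D (13x y) dx dy = 8645.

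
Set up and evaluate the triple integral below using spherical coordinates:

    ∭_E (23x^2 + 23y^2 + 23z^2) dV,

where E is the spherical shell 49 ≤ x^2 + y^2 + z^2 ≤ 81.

In spherical coordinates, x = ρ sin(φ) cos(θ), y = ρ sin(φ) sin(θ), z = ρ cos(φ), and dV = ρ^2 sin(φ) dρ dφ dθ.

The integrand becomes 23ρ^2, so

    ∭_E (23x^2 + 23y^2 + 23z^2) dV = ∫_{0}^{2π} ∫_{0}^{π} ∫_{7}^{9} (23ρ^2) · ρ^2 sin(φ) dρ dφ dθ.

Inner (ρ): 971566sin(φ)/5.
Middle (φ): 1943132/5.
Outer (θ): 3886264π/5.

Therefore the triple integral equals 3886264π/5.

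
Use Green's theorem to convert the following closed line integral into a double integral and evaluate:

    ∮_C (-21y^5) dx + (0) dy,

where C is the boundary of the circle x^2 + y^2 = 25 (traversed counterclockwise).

Green's theorem converts the closed line integral into a double integral over the enclosed region D:

    ∮_C P dx + Q dy = ∬_D (∂Q/∂x - ∂P/∂y) dA.

Here P = -21y^5, Q = 0, so

    ∂Q/∂x = 0,    ∂P/∂y = -105y^4,
    ∂Q/∂x - ∂P/∂y = 105y^4.

D is the region x^2 + y^2 ≤ 25. Evaluating the double integral:

In polar coordinates (x = r cos θ, y = r sin θ, dA = r dr dθ) the integrand becomes 105r^4sin(θ)^4, so

    ∬_D (105y^4) dA = ∫_0^{2π} ∫_0^{5} (105r^4sin(θ)^4) · r dr dθ.

Inner (r from 0 to 5): 546875sin(θ)^4/2.
Outer (θ from 0 to 2π): 1640625π/8.

Therefore ∮_C P dx + Q dy = 1640625π/8.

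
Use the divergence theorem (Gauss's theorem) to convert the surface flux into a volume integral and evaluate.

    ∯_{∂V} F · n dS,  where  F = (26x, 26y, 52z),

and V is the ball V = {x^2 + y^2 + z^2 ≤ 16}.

By the divergence theorem,

    ∯_{∂V} F · n dS = ∭_V (∇ · F) dV.

Compute the divergence:
    ∇ · F = ∂F_x/∂x + ∂F_y/∂y + ∂F_z/∂z = 26 + 26 + 52 = 104.

In spherical coordinates, x = ρ sin(φ) cos(θ), y = ρ sin(φ) sin(θ), z = ρ cos(φ), dV = ρ^2 sin(φ) dρ dφ dθ, with 0 ≤ ρ ≤ 4, 0 ≤ φ ≤ π, 0 ≤ θ ≤ 2π.

The integrand, after substitution and multiplying by the volume element, becomes (104) · ρ^2 sin(φ), so

    ∭_V (∇·F) dV = ∫_0^{2π} ∫_0^{π} ∫_0^{4} (104) · ρ^2 sin(φ) dρ dφ dθ.

Inner (ρ from 0 to 4): 6656sin(φ)/3.
Middle (φ from 0 to π): 13312/3.
Outer (θ from 0 to 2π): 26624π/3.

Therefore ∯_{∂V} F · n dS = 26624π/3.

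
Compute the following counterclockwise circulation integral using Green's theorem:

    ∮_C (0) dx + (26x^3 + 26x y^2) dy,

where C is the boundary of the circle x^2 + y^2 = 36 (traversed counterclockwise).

Green's theorem converts the closed line integral into a double integral over the enclosed region D:

    ∮_C P dx + Q dy = ∬_D (∂Q/∂x - ∂P/∂y) dA.

Here P = 0, Q = 26x^3 + 26x y^2, so

    ∂Q/∂x = 78x^2 + 26y^2,    ∂P/∂y = 0,
    ∂Q/∂x - ∂P/∂y = 78x^2 + 26y^2.

D is the region x^2 + y^2 ≤ 36. Evaluating the double integral:

In polar coordinates (x = r cos θ, y = r sin θ, dA = r dr dθ) the integrand becomes 26r^2(cos(2θ) + 2), so

    ∬_D (78x^2 + 26y^2) dA = ∫_0^{2π} ∫_0^{6} (26r^2(cos(2θ) + 2)) · r dr dθ.

Inner (r from 0 to 6): 8424cos(2θ) + 16848.
Outer (θ from 0 to 2π): 33696π.

Therefore ∮_C P dx + Q dy = 33696π.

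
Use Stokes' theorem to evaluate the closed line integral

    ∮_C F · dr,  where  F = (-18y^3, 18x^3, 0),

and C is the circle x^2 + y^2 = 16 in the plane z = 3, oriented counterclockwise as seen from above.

Let S be the flat disk x^2 + y^2 ≤ 16 in the plane z = 3, with upward unit normal n̂ = ẑ. By Stokes' theorem,

    ∮_C F · dr = ∬_S (∇ × F) · n̂ dS = ∬_D (curl F)_z dA,

where D is the disk x^2 + y^2 ≤ 16.

Compute the curl of F = (-18y^3, 18x^3, 0):
    (∇ × F)_x = ∂F_z/∂y - ∂F_y/∂z = 0,
    (∇ × F)_y = ∂F_x/∂z - ∂F_z/∂x = 0,
    (∇ × F)_z = ∂F_y/∂x - ∂F_x/∂y = 54x^2 + 54y^2.

On z = 3, (curl F)_z = 54x^2 + 54y^2.

Convert to polar (x = r cos θ, y = r sin θ, dA = r dr dθ); the integrand becomes 54r^2, so

    ∬_D (curl F)_z dA = ∫_0^{2π} ∫_0^{4} (54r^2) · r dr dθ.

Inner (r from 0 to 4): 3456.
Outer (θ from 0 to 2π): 6912π.

Therefore ∮_C F · dr = 6912π.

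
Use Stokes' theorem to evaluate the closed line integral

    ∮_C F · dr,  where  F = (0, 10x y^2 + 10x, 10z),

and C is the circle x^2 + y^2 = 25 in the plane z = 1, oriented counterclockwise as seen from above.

Let S be the flat disk x^2 + y^2 ≤ 25 in the plane z = 1, with upward unit normal n̂ = ẑ. By Stokes' theorem,

    ∮_C F · dr = ∬_S (∇ × F) · n̂ dS = ∬_D (curl F)_z dA,

where D is the disk x^2 + y^2 ≤ 25.

Compute the curl of F = (0, 10x y^2 + 10x, 10z):
    (∇ × F)_x = ∂F_z/∂y - ∂F_y/∂z = 0,
    (∇ × F)_y = ∂F_x/∂z - ∂F_z/∂x = 0,
    (∇ × F)_z = ∂F_y/∂x - ∂F_x/∂y = 10y^2 + 10.

On z = 1, (curl F)_z = 10y^2 + 10.

Convert to polar (x = r cos θ, y = r sin θ, dA = r dr dθ); the integrand becomes 10r^2sin(θ)^2 + 10, so

    ∬_D (curl F)_z dA = ∫_0^{2π} ∫_0^{5} (10r^2sin(θ)^2 + 10) · r dr dθ.

Inner (r from 0 to 5): 3125sin(θ)^2/2 + 125.
Outer (θ from 0 to 2π): 3625π/2.

Therefore ∮_C F · dr = 3625π/2.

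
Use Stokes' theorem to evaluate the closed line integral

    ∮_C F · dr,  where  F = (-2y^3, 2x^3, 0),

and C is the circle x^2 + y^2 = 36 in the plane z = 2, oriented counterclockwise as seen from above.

Let S be the flat disk x^2 + y^2 ≤ 36 in the plane z = 2, with upward unit normal n̂ = ẑ. By Stokes' theorem,

    ∮_C F · dr = ∬_S (∇ × F) · n̂ dS = ∬_D (curl F)_z dA,

where D is the disk x^2 + y^2 ≤ 36.

Compute the curl of F = (-2y^3, 2x^3, 0):
    (∇ × F)_x = ∂F_z/∂y - ∂F_y/∂z = 0,
    (∇ × F)_y = ∂F_x/∂z - ∂F_z/∂x = 0,
    (∇ × F)_z = ∂F_y/∂x - ∂F_x/∂y = 6x^2 + 6y^2.

On z = 2, (curl F)_z = 6x^2 + 6y^2.

Convert to polar (x = r cos θ, y = r sin θ, dA = r dr dθ); the integrand becomes 6r^2, so

    ∬_D (curl F)_z dA = ∫_0^{2π} ∫_0^{6} (6r^2) · r dr dθ.

Inner (r from 0 to 6): 1944.
Outer (θ from 0 to 2π): 3888π.

Therefore ∮_C F · dr = 3888π.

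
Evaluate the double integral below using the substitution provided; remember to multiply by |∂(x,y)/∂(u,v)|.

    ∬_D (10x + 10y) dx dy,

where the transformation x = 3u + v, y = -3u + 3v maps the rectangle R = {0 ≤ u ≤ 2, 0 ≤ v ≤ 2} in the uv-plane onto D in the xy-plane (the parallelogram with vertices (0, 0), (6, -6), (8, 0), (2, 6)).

Compute the Jacobian determinant of (x, y) with respect to (u, v):

    ∂(x,y)/∂(u,v) = | 3  1 | = (3)(3) - (1)(-3) = 12.
                   | -3  3 |

Its absolute value is |J| = 12 (the area scaling factor).

Substituting x = 3u + v, y = -3u + 3v into the integrand,

    10x + 10y → 40v,

so the integral becomes

    ∬_R (40v) · |J| du dv = ∫_0^2 ∫_0^2 (480v) dv du.

Inner (v): 960.
Outer (u): 1920.

Therefore ∬_D (10x + 10y) dx dy = 1920.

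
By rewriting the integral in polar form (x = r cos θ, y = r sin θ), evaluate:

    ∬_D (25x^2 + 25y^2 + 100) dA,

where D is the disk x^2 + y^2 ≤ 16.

The region D is 0 ≤ r ≤ 4, 0 ≤ θ ≤ 2π in polar coordinates, where x = r cos(θ), y = r sin(θ), and dA = r dr dθ.

Under the substitution, the integrand becomes 25r^2 + 100, so

    ∬_D (25x^2 + 25y^2 + 100) dA = ∫_{0}^{2π} ∫_{0}^{4} (25r^2 + 100) · r dr dθ.

Inner integral (in r): ∫_{0}^{4} (25r^2 + 100) · r dr = 2400.

Outer integral (in θ): ∫_{0}^{2π} (2400) dθ = 4800π.

Therefore ∬_D (25x^2 + 25y^2 + 100) dA = 4800π.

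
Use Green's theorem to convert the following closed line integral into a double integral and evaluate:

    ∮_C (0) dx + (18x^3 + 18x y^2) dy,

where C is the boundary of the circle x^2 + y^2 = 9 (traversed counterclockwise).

Green's theorem converts the closed line integral into a double integral over the enclosed region D:

    ∮_C P dx + Q dy = ∬_D (∂Q/∂x - ∂P/∂y) dA.

Here P = 0, Q = 18x^3 + 18x y^2, so

    ∂Q/∂x = 54x^2 + 18y^2,    ∂P/∂y = 0,
    ∂Q/∂x - ∂P/∂y = 54x^2 + 18y^2.

D is the region x^2 + y^2 ≤ 9. Evaluating the double integral:

In polar coordinates (x = r cos θ, y = r sin θ, dA = r dr dθ) the integrand becomes 18r^2(cos(2θ) + 2), so

    ∬_D (54x^2 + 18y^2) dA = ∫_0^{2π} ∫_0^{3} (18r^2(cos(2θ) + 2)) · r dr dθ.

Inner (r from 0 to 3): 2187/2 - 729sin(θ)^2.
Outer (θ from 0 to 2π): 1458π.

Therefore ∮_C P dx + Q dy = 1458π.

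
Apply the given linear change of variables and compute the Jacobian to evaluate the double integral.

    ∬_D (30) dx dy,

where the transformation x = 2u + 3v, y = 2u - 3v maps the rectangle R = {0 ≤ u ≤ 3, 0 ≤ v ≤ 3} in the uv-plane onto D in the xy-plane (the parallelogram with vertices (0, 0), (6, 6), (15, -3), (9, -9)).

Compute the Jacobian determinant of (x, y) with respect to (u, v):

    ∂(x,y)/∂(u,v) = | 2  3 | = (2)(-3) - (3)(2) = -12.
                   | 2  -3 |

Its absolute value is |J| = 12 (the area scaling factor).

Substituting x = 2u + 3v, y = 2u - 3v into the integrand,

    30 → 30,

so the integral becomes

    ∬_R (30) · |J| du dv = ∫_0^3 ∫_0^3 (360) dv du.

Inner (v): 1080.
Outer (u): 3240.

Therefore ∬_D (30) dx dy = 3240.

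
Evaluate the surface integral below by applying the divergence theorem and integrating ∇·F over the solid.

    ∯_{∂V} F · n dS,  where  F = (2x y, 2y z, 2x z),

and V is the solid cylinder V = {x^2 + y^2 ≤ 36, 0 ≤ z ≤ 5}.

By the divergence theorem,

    ∯_{∂V} F · n dS = ∭_V (∇ · F) dV.

Compute the divergence:
    ∇ · F = ∂F_x/∂x + ∂F_y/∂y + ∂F_z/∂z = 2y + 2z + 2x = 2x + 2y + 2z.

In cylindrical coordinates, x = r cos(θ), y = r sin(θ), z = z, dV = r dr dθ dz, with 0 ≤ r ≤ 6, 0 ≤ θ ≤ 2π, 0 ≤ z ≤ 5.

The integrand, after substitution and multiplying by the volume element, becomes (2sqrt(2)r sin(θ + π/4) + 2z) · r, so

    ∭_V (∇·F) dV = ∫_0^{2π} ∫_0^{6} ∫_0^{5} (2sqrt(2)r sin(θ + π/4) + 2z) · r dz dr dθ.

Inner (z from 0 to 5): 5r (2sqrt(2)r sin(θ + π/4) + 5).
Middle (r from 0 to 6): 720sqrt(2)sin(θ + π/4) + 450.
Outer (θ from 0 to 2π): 900π.

Therefore ∯_{∂V} F · n dS = 900π.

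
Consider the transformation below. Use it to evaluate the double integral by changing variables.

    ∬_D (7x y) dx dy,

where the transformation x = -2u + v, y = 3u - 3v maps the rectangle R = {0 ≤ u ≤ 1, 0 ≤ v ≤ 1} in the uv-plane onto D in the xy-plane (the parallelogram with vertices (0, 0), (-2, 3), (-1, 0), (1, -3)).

Compute the Jacobian determinant of (x, y) with respect to (u, v):

    ∂(x,y)/∂(u,v) = | -2  1 | = (-2)(-3) - (1)(3) = 3.
                   | 3  -3 |

Its absolute value is |J| = 3 (the area scaling factor).

Substituting x = -2u + v, y = 3u - 3v into the integrand,

    7x y → -42u^2 + 63u v - 21v^2,

so the integral becomes

    ∬_R (-42u^2 + 63u v - 21v^2) · |J| du dv = ∫_0^1 ∫_0^1 (-126u^2 + 189u v - 63v^2) dv du.

Inner (v): -126u^2 + 189u/2 - 21.
Outer (u): -63/4.

Therefore ∬_D (7x y) dx dy = -63/4.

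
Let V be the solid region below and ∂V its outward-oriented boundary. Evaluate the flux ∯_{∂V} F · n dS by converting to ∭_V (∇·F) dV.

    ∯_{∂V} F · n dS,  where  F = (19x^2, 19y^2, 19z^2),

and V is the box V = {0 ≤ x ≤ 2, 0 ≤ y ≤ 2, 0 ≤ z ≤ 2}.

By the divergence theorem,

    ∯_{∂V} F · n dS = ∭_V (∇ · F) dV.

Compute the divergence:
    ∇ · F = ∂F_x/∂x + ∂F_y/∂y + ∂F_z/∂z = 38x + 38y + 38z.

V is a rectangular box, so dV = dx dy dz with 0 ≤ x ≤ 2, 0 ≤ y ≤ 2, 0 ≤ z ≤ 2.

Integrate (38x + 38y + 38z) over V as an iterated integral:

    ∭_V (∇·F) dV = ∫_0^{2} ∫_0^{2} ∫_0^{2} (38x + 38y + 38z) dz dy dx.

Inner (z from 0 to 2): 76x + 76y + 76.
Middle (y from 0 to 2): 152x + 304.
Outer (x from 0 to 2): 912.

Therefore ∯_{∂V} F · n dS = 912.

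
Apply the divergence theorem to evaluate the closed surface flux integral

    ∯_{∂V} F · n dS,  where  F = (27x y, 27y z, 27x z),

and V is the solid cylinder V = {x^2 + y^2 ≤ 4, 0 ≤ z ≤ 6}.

By the divergence theorem,

    ∯_{∂V} F · n dS = ∭_V (∇ · F) dV.

Compute the divergence:
    ∇ · F = ∂F_x/∂x + ∂F_y/∂y + ∂F_z/∂z = 27y + 27z + 27x = 27x + 27y + 27z.

In cylindrical coordinates, x = r cos(θ), y = r sin(θ), z = z, dV = r dr dθ dz, with 0 ≤ r ≤ 2, 0 ≤ θ ≤ 2π, 0 ≤ z ≤ 6.

The integrand, after substitution and multiplying by the volume element, becomes (27sqrt(2)r sin(θ + π/4) + 27z) · r, so

    ∭_V (∇·F) dV = ∫_0^{2π} ∫_0^{2} ∫_0^{6} (27sqrt(2)r sin(θ + π/4) + 27z) · r dz dr dθ.

Inner (z from 0 to 6): 162r (sqrt(2)r sin(θ + π/4) + 3).
Middle (r from 0 to 2): 432sqrt(2)sin(θ + π/4) + 972.
Outer (θ from 0 to 2π): 1944π.

Therefore ∯_{∂V} F · n dS = 1944π.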